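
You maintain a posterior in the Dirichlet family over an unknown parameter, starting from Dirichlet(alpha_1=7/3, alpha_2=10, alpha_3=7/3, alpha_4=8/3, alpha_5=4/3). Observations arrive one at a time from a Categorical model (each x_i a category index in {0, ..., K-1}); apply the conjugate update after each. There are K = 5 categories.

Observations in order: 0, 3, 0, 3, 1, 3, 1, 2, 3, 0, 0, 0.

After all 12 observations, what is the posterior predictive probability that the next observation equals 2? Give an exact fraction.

obs 1: x=0 → posterior Dirichlet(10/3, 10, 7/3, 8/3, 4/3)
obs 2: x=3 → posterior Dirichlet(10/3, 10, 7/3, 11/3, 4/3)
obs 3: x=0 → posterior Dirichlet(13/3, 10, 7/3, 11/3, 4/3)
obs 4: x=3 → posterior Dirichlet(13/3, 10, 7/3, 14/3, 4/3)
obs 5: x=1 → posterior Dirichlet(13/3, 11, 7/3, 14/3, 4/3)
obs 6: x=3 → posterior Dirichlet(13/3, 11, 7/3, 17/3, 4/3)
obs 7: x=1 → posterior Dirichlet(13/3, 12, 7/3, 17/3, 4/3)
obs 8: x=2 → posterior Dirichlet(13/3, 12, 10/3, 17/3, 4/3)
obs 9: x=3 → posterior Dirichlet(13/3, 12, 10/3, 20/3, 4/3)
obs 10: x=0 → posterior Dirichlet(16/3, 12, 10/3, 20/3, 4/3)
obs 11: x=0 → posterior Dirichlet(19/3, 12, 10/3, 20/3, 4/3)
obs 12: x=0 → posterior Dirichlet(22/3, 12, 10/3, 20/3, 4/3)

5/46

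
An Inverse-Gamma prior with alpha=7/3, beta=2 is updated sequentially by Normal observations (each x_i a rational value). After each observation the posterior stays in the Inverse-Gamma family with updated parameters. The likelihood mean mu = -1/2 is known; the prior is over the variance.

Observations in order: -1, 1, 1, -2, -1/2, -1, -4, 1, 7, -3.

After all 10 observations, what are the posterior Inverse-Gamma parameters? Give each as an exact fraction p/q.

alpha=22/3, beta=353/8

obs 1: x=-1 → posterior Inverse-Gamma(17/6, 17/8)
obs 2: x=1 → posterior Inverse-Gamma(10/3, 13/4)
obs 3: x=1 → posterior Inverse-Gamma(23/6, 35/8)
obs 4: x=-2 → posterior Inverse-Gamma(13/3, 11/2)
obs 5: x=-1/2 → posterior Inverse-Gamma(29/6, 11/2)
obs 6: x=-1 → posterior Inverse-Gamma(16/3, 45/8)
obs 7: x=-4 → posterior Inverse-Gamma(35/6, 47/4)
obs 8: x=1 → posterior Inverse-Gamma(19/3, 103/8)
obs 9: x=7 → posterior Inverse-Gamma(41/6, 41)
obs 10: x=-3 → posterior Inverse-Gamma(22/3, 353/8)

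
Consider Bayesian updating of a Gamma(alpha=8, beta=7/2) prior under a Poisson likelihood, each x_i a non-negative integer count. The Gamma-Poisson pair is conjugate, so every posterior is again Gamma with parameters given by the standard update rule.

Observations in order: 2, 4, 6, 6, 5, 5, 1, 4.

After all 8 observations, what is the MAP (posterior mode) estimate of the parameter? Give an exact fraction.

obs 1: x=2 → posterior Gamma(10, 9/2)
obs 2: x=4 → posterior Gamma(14, 11/2)
obs 3: x=6 → posterior Gamma(20, 13/2)
obs 4: x=6 → posterior Gamma(26, 15/2)
obs 5: x=5 → posterior Gamma(31, 17/2)
obs 6: x=5 → posterior Gamma(36, 19/2)
obs 7: x=1 → posterior Gamma(37, 21/2)
obs 8: x=4 → posterior Gamma(41, 23/2)

80/23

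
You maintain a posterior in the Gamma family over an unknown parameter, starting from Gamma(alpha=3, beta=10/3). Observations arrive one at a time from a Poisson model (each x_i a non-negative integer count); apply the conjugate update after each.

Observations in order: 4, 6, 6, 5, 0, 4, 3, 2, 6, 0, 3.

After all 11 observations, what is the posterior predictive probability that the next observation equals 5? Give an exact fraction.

2920674091234530020084276865254657403426919423507097272806342918543644383293/30680346300794274230660433647640397899788170645078853280082659754365153181696

obs 1: x=4 → posterior Gamma(7, 13/3)
obs 2: x=6 → posterior Gamma(13, 16/3)
obs 3: x=6 → posterior Gamma(19, 19/3)
obs 4: x=5 → posterior Gamma(24, 22/3)
obs 5: x=0 → posterior Gamma(24, 25/3)
obs 6: x=4 → posterior Gamma(28, 28/3)
obs 7: x=3 → posterior Gamma(31, 31/3)
obs 8: x=2 → posterior Gamma(33, 34/3)
obs 9: x=6 → posterior Gamma(39, 37/3)
obs 10: x=0 → posterior Gamma(39, 40/3)
obs 11: x=3 → posterior Gamma(42, 43/3)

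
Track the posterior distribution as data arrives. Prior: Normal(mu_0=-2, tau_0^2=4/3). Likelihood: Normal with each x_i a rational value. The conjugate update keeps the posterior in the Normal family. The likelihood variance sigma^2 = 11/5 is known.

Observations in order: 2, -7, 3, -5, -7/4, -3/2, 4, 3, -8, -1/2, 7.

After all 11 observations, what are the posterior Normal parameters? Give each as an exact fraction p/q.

mu_0=-7/11, tau_0^2=4/23

obs 1: x=2 → posterior Normal(-26/53, 44/53)
obs 2: x=-7 → posterior Normal(-166/73, 44/73)
obs 3: x=3 → posterior Normal(-106/93, 44/93)
obs 4: x=-5 → posterior Normal(-206/113, 44/113)
obs 5: x=-7/4 → posterior Normal(-241/133, 44/133)
obs 6: x=-3/2 → posterior Normal(-271/153, 44/153)
obs 7: x=4 → posterior Normal(-191/173, 44/173)
obs 8: x=3 → posterior Normal(-131/193, 44/193)
obs 9: x=-8 → posterior Normal(-97/71, 44/213)
obs 10: x=-1/2 → posterior Normal(-301/233, 44/233)
obs 11: x=7 → posterior Normal(-7/11, 4/23)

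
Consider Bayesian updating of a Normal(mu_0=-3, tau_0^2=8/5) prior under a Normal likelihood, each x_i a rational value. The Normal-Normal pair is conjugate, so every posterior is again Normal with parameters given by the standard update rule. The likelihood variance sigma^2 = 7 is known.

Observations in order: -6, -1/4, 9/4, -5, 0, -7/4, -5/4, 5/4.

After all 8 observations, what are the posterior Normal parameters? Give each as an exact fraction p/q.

obs 1: x=-6 → posterior Normal(-153/43, 56/43)
obs 2: x=-1/4 → posterior Normal(-155/51, 56/51)
obs 3: x=9/4 → posterior Normal(-137/59, 56/59)
obs 4: x=-5 → posterior Normal(-177/67, 56/67)
obs 5: x=0 → posterior Normal(-59/25, 56/75)
obs 6: x=-7/4 → posterior Normal(-191/83, 56/83)
obs 7: x=-5/4 → posterior Normal(-201/91, 8/13)
obs 8: x=5/4 → posterior Normal(-191/99, 56/99)

mu_0=-191/99, tau_0^2=56/99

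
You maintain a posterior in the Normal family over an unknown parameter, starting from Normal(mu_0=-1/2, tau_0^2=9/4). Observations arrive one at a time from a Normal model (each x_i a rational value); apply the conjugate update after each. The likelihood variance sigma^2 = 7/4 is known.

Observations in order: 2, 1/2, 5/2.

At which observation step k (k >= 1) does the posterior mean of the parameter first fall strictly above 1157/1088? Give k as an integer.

k = 3

obs 1: x=2 → posterior Normal(29/32, 63/64)
obs 2: x=1/2 → posterior Normal(19/25, 63/100)
obs 3: x=5/2 → posterior Normal(83/68, 63/136)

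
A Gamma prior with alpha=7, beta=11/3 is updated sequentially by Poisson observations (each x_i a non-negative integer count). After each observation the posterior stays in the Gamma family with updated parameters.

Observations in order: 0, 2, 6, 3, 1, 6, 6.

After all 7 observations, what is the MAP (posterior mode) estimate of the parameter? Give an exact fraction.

obs 1: x=0 → posterior Gamma(7, 14/3)
obs 2: x=2 → posterior Gamma(9, 17/3)
obs 3: x=6 → posterior Gamma(15, 20/3)
obs 4: x=3 → posterior Gamma(18, 23/3)
obs 5: x=1 → posterior Gamma(19, 26/3)
obs 6: x=6 → posterior Gamma(25, 29/3)
obs 7: x=6 → posterior Gamma(31, 32/3)

45/16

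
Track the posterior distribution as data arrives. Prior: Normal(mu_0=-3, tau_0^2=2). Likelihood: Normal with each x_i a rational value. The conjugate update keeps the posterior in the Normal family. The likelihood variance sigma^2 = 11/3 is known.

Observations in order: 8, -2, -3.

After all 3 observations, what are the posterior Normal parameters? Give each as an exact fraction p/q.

mu_0=-15/29, tau_0^2=22/29

obs 1: x=8 → posterior Normal(15/17, 22/17)
obs 2: x=-2 → posterior Normal(3/23, 22/23)
obs 3: x=-3 → posterior Normal(-15/29, 22/29)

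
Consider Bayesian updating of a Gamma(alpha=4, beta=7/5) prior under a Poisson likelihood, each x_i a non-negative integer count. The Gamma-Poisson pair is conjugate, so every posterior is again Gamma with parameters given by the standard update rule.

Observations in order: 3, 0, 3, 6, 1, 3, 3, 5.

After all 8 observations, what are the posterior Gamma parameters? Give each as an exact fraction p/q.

obs 1: x=3 → posterior Gamma(7, 12/5)
obs 2: x=0 → posterior Gamma(7, 17/5)
obs 3: x=3 → posterior Gamma(10, 22/5)
obs 4: x=6 → posterior Gamma(16, 27/5)
obs 5: x=1 → posterior Gamma(17, 32/5)
obs 6: x=3 → posterior Gamma(20, 37/5)
obs 7: x=3 → posterior Gamma(23, 42/5)
obs 8: x=5 → posterior Gamma(28, 47/5)

alpha=28, beta=47/5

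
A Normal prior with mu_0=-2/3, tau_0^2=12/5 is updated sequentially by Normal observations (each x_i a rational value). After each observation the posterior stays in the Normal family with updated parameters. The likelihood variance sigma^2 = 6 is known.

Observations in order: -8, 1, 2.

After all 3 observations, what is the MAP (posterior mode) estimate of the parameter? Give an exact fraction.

-40/33

obs 1: x=-8 → posterior Normal(-58/21, 12/7)
obs 2: x=1 → posterior Normal(-52/27, 4/3)
obs 3: x=2 → posterior Normal(-40/33, 12/11)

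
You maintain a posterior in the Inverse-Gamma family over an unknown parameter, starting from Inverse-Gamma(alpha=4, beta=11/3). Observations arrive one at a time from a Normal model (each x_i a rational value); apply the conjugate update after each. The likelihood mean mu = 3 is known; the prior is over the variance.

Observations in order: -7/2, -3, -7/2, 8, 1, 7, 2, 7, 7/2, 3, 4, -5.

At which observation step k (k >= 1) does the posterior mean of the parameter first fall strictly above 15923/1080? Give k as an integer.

k = 4

obs 1: x=-7/2 → posterior Inverse-Gamma(9/2, 595/24)
obs 2: x=-3 → posterior Inverse-Gamma(5, 1027/24)
obs 3: x=-7/2 → posterior Inverse-Gamma(11/2, 767/12)
obs 4: x=8 → posterior Inverse-Gamma(6, 917/12)
obs 5: x=1 → posterior Inverse-Gamma(13/2, 941/12)
obs 6: x=7 → posterior Inverse-Gamma(7, 1037/12)
obs 7: x=2 → posterior Inverse-Gamma(15/2, 1043/12)
obs 8: x=7 → posterior Inverse-Gamma(8, 1139/12)
obs 9: x=7/2 → posterior Inverse-Gamma(17/2, 2281/24)
obs 10: x=3 → posterior Inverse-Gamma(9, 2281/24)
obs 11: x=4 → posterior Inverse-Gamma(19/2, 2293/24)
obs 12: x=-5 → posterior Inverse-Gamma(10, 3061/24)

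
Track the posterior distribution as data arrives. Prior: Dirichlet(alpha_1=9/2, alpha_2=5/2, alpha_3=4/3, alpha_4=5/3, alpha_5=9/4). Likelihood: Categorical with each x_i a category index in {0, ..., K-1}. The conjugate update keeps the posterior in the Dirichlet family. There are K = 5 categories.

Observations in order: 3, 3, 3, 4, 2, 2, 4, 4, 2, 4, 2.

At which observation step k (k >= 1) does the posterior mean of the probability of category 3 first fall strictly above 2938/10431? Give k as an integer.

k = 3

obs 1: x=3 → posterior Dirichlet(9/2, 5/2, 4/3, 8/3, 9/4)
obs 2: x=3 → posterior Dirichlet(9/2, 5/2, 4/3, 11/3, 9/4)
obs 3: x=3 → posterior Dirichlet(9/2, 5/2, 4/3, 14/3, 9/4)
obs 4: x=4 → posterior Dirichlet(9/2, 5/2, 4/3, 14/3, 13/4)
obs 5: x=2 → posterior Dirichlet(9/2, 5/2, 7/3, 14/3, 13/4)
obs 6: x=2 → posterior Dirichlet(9/2, 5/2, 10/3, 14/3, 13/4)
obs 7: x=4 → posterior Dirichlet(9/2, 5/2, 10/3, 14/3, 17/4)
obs 8: x=4 → posterior Dirichlet(9/2, 5/2, 10/3, 14/3, 21/4)
obs 9: x=2 → posterior Dirichlet(9/2, 5/2, 13/3, 14/3, 21/4)
obs 10: x=4 → posterior Dirichlet(9/2, 5/2, 13/3, 14/3, 25/4)
obs 11: x=2 → posterior Dirichlet(9/2, 5/2, 16/3, 14/3, 25/4)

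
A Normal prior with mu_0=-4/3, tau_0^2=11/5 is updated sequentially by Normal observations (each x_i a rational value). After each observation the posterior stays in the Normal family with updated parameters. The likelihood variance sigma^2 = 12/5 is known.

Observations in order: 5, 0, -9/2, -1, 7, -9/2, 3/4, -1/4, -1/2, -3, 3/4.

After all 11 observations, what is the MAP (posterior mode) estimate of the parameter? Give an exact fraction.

-75/532

obs 1: x=5 → posterior Normal(39/23, 132/115)
obs 2: x=0 → posterior Normal(39/34, 66/85)
obs 3: x=-9/2 → posterior Normal(-7/30, 44/75)
obs 4: x=-1 → posterior Normal(-43/112, 33/70)
obs 5: x=7 → posterior Normal(111/134, 132/335)
obs 6: x=-9/2 → posterior Normal(1/13, 22/65)
obs 7: x=3/4 → posterior Normal(57/356, 132/445)
obs 8: x=-1/4 → posterior Normal(23/200, 33/125)
obs 9: x=-1/2 → posterior Normal(2/37, 44/185)
obs 10: x=-3 → posterior Normal(-27/122, 66/305)
obs 11: x=3/4 → posterior Normal(-75/532, 132/665)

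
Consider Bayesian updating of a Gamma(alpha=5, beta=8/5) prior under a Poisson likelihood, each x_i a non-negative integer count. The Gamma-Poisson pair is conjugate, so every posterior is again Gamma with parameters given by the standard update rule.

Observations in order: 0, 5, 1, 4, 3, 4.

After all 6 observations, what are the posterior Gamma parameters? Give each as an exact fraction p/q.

alpha=22, beta=38/5

obs 1: x=0 → posterior Gamma(5, 13/5)
obs 2: x=5 → posterior Gamma(10, 18/5)
obs 3: x=1 → posterior Gamma(11, 23/5)
obs 4: x=4 → posterior Gamma(15, 28/5)
obs 5: x=3 → posterior Gamma(18, 33/5)
obs 6: x=4 → posterior Gamma(22, 38/5)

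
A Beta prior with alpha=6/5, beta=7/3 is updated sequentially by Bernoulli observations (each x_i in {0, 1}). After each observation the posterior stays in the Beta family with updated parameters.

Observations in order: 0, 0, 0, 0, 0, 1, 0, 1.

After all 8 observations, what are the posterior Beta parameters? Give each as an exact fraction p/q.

alpha=16/5, beta=25/3

obs 1: x=0 → posterior Beta(6/5, 10/3)
obs 2: x=0 → posterior Beta(6/5, 13/3)
obs 3: x=0 → posterior Beta(6/5, 16/3)
obs 4: x=0 → posterior Beta(6/5, 19/3)
obs 5: x=0 → posterior Beta(6/5, 22/3)
obs 6: x=1 → posterior Beta(11/5, 22/3)
obs 7: x=0 → posterior Beta(11/5, 25/3)
obs 8: x=1 → posterior Beta(16/5, 25/3)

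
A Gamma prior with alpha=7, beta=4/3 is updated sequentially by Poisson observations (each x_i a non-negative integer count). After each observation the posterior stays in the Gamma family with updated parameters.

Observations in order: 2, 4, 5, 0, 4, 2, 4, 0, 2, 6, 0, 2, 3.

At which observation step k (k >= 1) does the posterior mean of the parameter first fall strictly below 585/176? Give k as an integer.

obs 1: x=2 → posterior Gamma(9, 7/3)
obs 2: x=4 → posterior Gamma(13, 10/3)
obs 3: x=5 → posterior Gamma(18, 13/3)
obs 4: x=0 → posterior Gamma(18, 16/3)
obs 5: x=4 → posterior Gamma(22, 19/3)
obs 6: x=2 → posterior Gamma(24, 22/3)
obs 7: x=4 → posterior Gamma(28, 25/3)
obs 8: x=0 → posterior Gamma(28, 28/3)
obs 9: x=2 → posterior Gamma(30, 31/3)
obs 10: x=6 → posterior Gamma(36, 34/3)
obs 11: x=0 → posterior Gamma(36, 37/3)
obs 12: x=2 → posterior Gamma(38, 40/3)
obs 13: x=3 → posterior Gamma(41, 43/3)

k = 6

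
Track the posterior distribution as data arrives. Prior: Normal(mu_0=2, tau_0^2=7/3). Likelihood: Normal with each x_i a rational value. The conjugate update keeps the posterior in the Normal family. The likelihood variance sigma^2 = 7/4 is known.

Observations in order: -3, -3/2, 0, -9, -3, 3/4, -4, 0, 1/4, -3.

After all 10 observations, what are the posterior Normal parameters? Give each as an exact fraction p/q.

mu_0=-84/43, tau_0^2=7/43

obs 1: x=-3 → posterior Normal(-6/7, 1)
obs 2: x=-3/2 → posterior Normal(-12/11, 7/11)
obs 3: x=0 → posterior Normal(-4/5, 7/15)
obs 4: x=-9 → posterior Normal(-48/19, 7/19)
obs 5: x=-3 → posterior Normal(-60/23, 7/23)
obs 6: x=3/4 → posterior Normal(-19/9, 7/27)
obs 7: x=-4 → posterior Normal(-73/31, 7/31)
obs 8: x=0 → posterior Normal(-73/35, 1/5)
obs 9: x=1/4 → posterior Normal(-24/13, 7/39)
obs 10: x=-3 → posterior Normal(-84/43, 7/43)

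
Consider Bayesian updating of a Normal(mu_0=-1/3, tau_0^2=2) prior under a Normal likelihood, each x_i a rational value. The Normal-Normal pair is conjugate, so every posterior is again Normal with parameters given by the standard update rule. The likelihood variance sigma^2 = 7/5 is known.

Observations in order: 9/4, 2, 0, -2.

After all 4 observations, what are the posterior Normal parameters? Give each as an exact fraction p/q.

obs 1: x=9/4 → posterior Normal(121/102, 14/17)
obs 2: x=2 → posterior Normal(241/162, 14/27)
obs 3: x=0 → posterior Normal(241/222, 14/37)
obs 4: x=-2 → posterior Normal(121/282, 14/47)

mu_0=121/282, tau_0^2=14/47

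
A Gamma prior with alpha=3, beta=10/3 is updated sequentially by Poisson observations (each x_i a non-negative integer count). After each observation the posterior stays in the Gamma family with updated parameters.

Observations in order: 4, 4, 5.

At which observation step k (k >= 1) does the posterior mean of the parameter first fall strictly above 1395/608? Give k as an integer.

k = 3

obs 1: x=4 → posterior Gamma(7, 13/3)
obs 2: x=4 → posterior Gamma(11, 16/3)
obs 3: x=5 → posterior Gamma(16, 19/3)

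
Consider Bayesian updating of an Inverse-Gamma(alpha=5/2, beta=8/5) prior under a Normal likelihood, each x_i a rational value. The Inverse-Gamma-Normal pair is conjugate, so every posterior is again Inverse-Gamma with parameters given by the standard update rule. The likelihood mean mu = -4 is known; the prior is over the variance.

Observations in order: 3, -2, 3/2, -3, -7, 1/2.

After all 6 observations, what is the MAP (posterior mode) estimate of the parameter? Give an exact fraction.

1167/130

obs 1: x=3 → posterior Inverse-Gamma(3, 261/10)
obs 2: x=-2 → posterior Inverse-Gamma(7/2, 281/10)
obs 3: x=3/2 → posterior Inverse-Gamma(4, 1729/40)
obs 4: x=-3 → posterior Inverse-Gamma(9/2, 1749/40)
obs 5: x=-7 → posterior Inverse-Gamma(5, 1929/40)
obs 6: x=1/2 → posterior Inverse-Gamma(11/2, 1167/20)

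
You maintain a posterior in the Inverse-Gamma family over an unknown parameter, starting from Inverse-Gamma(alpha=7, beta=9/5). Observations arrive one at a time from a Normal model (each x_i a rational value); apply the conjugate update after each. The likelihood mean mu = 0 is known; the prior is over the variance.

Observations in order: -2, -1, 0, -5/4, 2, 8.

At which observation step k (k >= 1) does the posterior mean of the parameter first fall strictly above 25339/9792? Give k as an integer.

obs 1: x=-2 → posterior Inverse-Gamma(15/2, 19/5)
obs 2: x=-1 → posterior Inverse-Gamma(8, 43/10)
obs 3: x=0 → posterior Inverse-Gamma(17/2, 43/10)
obs 4: x=-5/4 → posterior Inverse-Gamma(9, 813/160)
obs 5: x=2 → posterior Inverse-Gamma(19/2, 1133/160)
obs 6: x=8 → posterior Inverse-Gamma(10, 6253/160)

k = 6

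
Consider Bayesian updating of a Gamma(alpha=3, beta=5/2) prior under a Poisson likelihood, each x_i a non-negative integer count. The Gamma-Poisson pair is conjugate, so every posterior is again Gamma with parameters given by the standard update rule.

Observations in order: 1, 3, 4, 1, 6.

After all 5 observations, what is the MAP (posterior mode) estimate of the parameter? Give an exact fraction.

34/15

obs 1: x=1 → posterior Gamma(4, 7/2)
obs 2: x=3 → posterior Gamma(7, 9/2)
obs 3: x=4 → posterior Gamma(11, 11/2)
obs 4: x=1 → posterior Gamma(12, 13/2)
obs 5: x=6 → posterior Gamma(18, 15/2)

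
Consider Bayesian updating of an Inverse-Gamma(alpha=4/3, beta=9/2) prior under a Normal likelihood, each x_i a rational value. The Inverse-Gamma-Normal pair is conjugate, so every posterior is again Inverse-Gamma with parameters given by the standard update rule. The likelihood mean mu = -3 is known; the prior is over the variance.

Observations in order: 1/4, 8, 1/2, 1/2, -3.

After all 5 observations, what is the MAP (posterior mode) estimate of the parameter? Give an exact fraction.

7923/464

obs 1: x=1/4 → posterior Inverse-Gamma(11/6, 313/32)
obs 2: x=8 → posterior Inverse-Gamma(7/3, 2249/32)
obs 3: x=1/2 → posterior Inverse-Gamma(17/6, 2445/32)
obs 4: x=1/2 → posterior Inverse-Gamma(10/3, 2641/32)
obs 5: x=-3 → posterior Inverse-Gamma(23/6, 2641/32)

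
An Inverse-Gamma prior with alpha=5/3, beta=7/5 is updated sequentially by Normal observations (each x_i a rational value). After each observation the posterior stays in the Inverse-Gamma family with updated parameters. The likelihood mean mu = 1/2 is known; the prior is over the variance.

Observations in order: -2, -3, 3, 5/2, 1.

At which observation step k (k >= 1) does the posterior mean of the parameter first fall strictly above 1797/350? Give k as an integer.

k = 2

obs 1: x=-2 → posterior Inverse-Gamma(13/6, 181/40)
obs 2: x=-3 → posterior Inverse-Gamma(8/3, 213/20)
obs 3: x=3 → posterior Inverse-Gamma(19/6, 551/40)
obs 4: x=5/2 → posterior Inverse-Gamma(11/3, 631/40)
obs 5: x=1 → posterior Inverse-Gamma(25/6, 159/10)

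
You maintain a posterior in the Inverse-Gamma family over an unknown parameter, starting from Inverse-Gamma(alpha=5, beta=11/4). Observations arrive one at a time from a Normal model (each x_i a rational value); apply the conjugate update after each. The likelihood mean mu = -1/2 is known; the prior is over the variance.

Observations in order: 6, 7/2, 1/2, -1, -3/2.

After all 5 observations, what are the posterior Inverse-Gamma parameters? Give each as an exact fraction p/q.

obs 1: x=6 → posterior Inverse-Gamma(11/2, 191/8)
obs 2: x=7/2 → posterior Inverse-Gamma(6, 255/8)
obs 3: x=1/2 → posterior Inverse-Gamma(13/2, 259/8)
obs 4: x=-1 → posterior Inverse-Gamma(7, 65/2)
obs 5: x=-3/2 → posterior Inverse-Gamma(15/2, 33)

alpha=15/2, beta=33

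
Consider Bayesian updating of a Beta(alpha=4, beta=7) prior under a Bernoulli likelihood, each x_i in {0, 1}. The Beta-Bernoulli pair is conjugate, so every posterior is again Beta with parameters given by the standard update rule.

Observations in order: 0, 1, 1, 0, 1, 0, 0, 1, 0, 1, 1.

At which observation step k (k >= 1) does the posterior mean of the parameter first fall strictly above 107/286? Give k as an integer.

obs 1: x=0 → posterior Beta(4, 8)
obs 2: x=1 → posterior Beta(5, 8)
obs 3: x=1 → posterior Beta(6, 8)
obs 4: x=0 → posterior Beta(6, 9)
obs 5: x=1 → posterior Beta(7, 9)
obs 6: x=0 → posterior Beta(7, 10)
obs 7: x=0 → posterior Beta(7, 11)
obs 8: x=1 → posterior Beta(8, 11)
obs 9: x=0 → posterior Beta(8, 12)
obs 10: x=1 → posterior Beta(9, 12)
obs 11: x=1 → posterior Beta(10, 12)

k = 2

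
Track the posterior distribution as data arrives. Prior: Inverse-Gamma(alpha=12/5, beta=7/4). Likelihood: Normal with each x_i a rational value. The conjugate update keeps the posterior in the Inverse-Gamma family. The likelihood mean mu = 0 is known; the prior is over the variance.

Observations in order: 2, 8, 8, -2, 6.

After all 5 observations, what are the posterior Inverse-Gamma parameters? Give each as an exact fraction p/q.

obs 1: x=2 → posterior Inverse-Gamma(29/10, 15/4)
obs 2: x=8 → posterior Inverse-Gamma(17/5, 143/4)
obs 3: x=8 → posterior Inverse-Gamma(39/10, 271/4)
obs 4: x=-2 → posterior Inverse-Gamma(22/5, 279/4)
obs 5: x=6 → posterior Inverse-Gamma(49/10, 351/4)

alpha=49/10, beta=351/4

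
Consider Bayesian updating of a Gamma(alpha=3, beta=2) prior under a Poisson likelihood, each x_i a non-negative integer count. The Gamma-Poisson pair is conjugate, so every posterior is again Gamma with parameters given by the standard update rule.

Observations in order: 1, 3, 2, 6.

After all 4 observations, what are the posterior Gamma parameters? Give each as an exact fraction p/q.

alpha=15, beta=6

obs 1: x=1 → posterior Gamma(4, 3)
obs 2: x=3 → posterior Gamma(7, 4)
obs 3: x=2 → posterior Gamma(9, 5)
obs 4: x=6 → posterior Gamma(15, 6)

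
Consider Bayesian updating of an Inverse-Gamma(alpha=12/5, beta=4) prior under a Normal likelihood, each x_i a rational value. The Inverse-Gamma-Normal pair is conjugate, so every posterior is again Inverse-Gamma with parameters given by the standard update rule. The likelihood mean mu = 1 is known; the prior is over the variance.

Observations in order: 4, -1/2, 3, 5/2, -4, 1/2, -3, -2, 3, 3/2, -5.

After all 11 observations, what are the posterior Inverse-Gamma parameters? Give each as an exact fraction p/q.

obs 1: x=4 → posterior Inverse-Gamma(29/10, 17/2)
obs 2: x=-1/2 → posterior Inverse-Gamma(17/5, 77/8)
obs 3: x=3 → posterior Inverse-Gamma(39/10, 93/8)
obs 4: x=5/2 → posterior Inverse-Gamma(22/5, 51/4)
obs 5: x=-4 → posterior Inverse-Gamma(49/10, 101/4)
obs 6: x=1/2 → posterior Inverse-Gamma(27/5, 203/8)
obs 7: x=-3 → posterior Inverse-Gamma(59/10, 267/8)
obs 8: x=-2 → posterior Inverse-Gamma(32/5, 303/8)
obs 9: x=3 → posterior Inverse-Gamma(69/10, 319/8)
obs 10: x=3/2 → posterior Inverse-Gamma(37/5, 40)
obs 11: x=-5 → posterior Inverse-Gamma(79/10, 58)

alpha=79/10, beta=58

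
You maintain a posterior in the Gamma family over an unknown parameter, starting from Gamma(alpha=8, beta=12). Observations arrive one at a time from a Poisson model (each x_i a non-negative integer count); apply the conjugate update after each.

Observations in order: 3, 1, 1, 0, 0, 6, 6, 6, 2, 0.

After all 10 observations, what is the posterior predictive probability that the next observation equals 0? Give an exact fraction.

199502557355935975909450298726667414302359552/865004941741938633917747707002884268046728983

obs 1: x=3 → posterior Gamma(11, 13)
obs 2: x=1 → posterior Gamma(12, 14)
obs 3: x=1 → posterior Gamma(13, 15)
obs 4: x=0 → posterior Gamma(13, 16)
obs 5: x=0 → posterior Gamma(13, 17)
obs 6: x=6 → posterior Gamma(19, 18)
obs 7: x=6 → posterior Gamma(25, 19)
obs 8: x=6 → posterior Gamma(31, 20)
obs 9: x=2 → posterior Gamma(33, 21)
obs 10: x=0 → posterior Gamma(33, 22)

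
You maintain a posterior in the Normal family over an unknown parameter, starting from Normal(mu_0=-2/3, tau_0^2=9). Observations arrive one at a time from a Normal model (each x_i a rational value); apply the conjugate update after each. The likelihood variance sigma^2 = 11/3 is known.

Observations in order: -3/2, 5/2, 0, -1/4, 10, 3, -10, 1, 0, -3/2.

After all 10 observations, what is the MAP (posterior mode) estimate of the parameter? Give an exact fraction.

965/3372

obs 1: x=-3/2 → posterior Normal(-287/228, 99/38)
obs 2: x=5/2 → posterior Normal(59/195, 99/65)
obs 3: x=0 → posterior Normal(59/276, 99/92)
obs 4: x=-1/4 → posterior Normal(155/1428, 99/119)
obs 5: x=10 → posterior Normal(3395/1752, 99/146)
obs 6: x=3 → posterior Normal(4367/2076, 99/173)
obs 7: x=-10 → posterior Normal(1127/2400, 99/200)
obs 8: x=1 → posterior Normal(1451/2724, 99/227)
obs 9: x=0 → posterior Normal(1451/3048, 99/254)
obs 10: x=-3/2 → posterior Normal(965/3372, 99/281)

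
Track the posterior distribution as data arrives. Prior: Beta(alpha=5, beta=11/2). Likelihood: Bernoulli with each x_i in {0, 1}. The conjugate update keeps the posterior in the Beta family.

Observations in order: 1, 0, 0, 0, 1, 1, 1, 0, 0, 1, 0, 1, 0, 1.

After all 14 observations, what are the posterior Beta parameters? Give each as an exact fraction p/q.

alpha=12, beta=25/2

obs 1: x=1 → posterior Beta(6, 11/2)
obs 2: x=0 → posterior Beta(6, 13/2)
obs 3: x=0 → posterior Beta(6, 15/2)
obs 4: x=0 → posterior Beta(6, 17/2)
obs 5: x=1 → posterior Beta(7, 17/2)
obs 6: x=1 → posterior Beta(8, 17/2)
obs 7: x=1 → posterior Beta(9, 17/2)
obs 8: x=0 → posterior Beta(9, 19/2)
obs 9: x=0 → posterior Beta(9, 21/2)
obs 10: x=1 → posterior Beta(10, 21/2)
obs 11: x=0 → posterior Beta(10, 23/2)
obs 12: x=1 → posterior Beta(11, 23/2)
obs 13: x=0 → posterior Beta(11, 25/2)
obs 14: x=1 → posterior Beta(12, 25/2)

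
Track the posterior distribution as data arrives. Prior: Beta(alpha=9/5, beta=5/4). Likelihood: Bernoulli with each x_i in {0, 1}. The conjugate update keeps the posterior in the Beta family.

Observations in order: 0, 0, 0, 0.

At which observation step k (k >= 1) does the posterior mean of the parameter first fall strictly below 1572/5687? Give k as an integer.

obs 1: x=0 → posterior Beta(9/5, 9/4)
obs 2: x=0 → posterior Beta(9/5, 13/4)
obs 3: x=0 → posterior Beta(9/5, 17/4)
obs 4: x=0 → posterior Beta(9/5, 21/4)

k = 4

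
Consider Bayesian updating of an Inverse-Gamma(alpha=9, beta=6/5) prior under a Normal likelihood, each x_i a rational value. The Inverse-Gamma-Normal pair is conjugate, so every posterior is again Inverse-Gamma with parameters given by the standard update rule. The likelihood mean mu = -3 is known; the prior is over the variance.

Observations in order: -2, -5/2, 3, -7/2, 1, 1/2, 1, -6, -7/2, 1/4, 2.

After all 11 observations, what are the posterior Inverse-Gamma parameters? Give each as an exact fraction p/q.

alpha=29/2, beta=10317/160

obs 1: x=-2 → posterior Inverse-Gamma(19/2, 17/10)
obs 2: x=-5/2 → posterior Inverse-Gamma(10, 73/40)
obs 3: x=3 → posterior Inverse-Gamma(21/2, 793/40)
obs 4: x=-7/2 → posterior Inverse-Gamma(11, 399/20)
obs 5: x=1 → posterior Inverse-Gamma(23/2, 559/20)
obs 6: x=1/2 → posterior Inverse-Gamma(12, 1363/40)
obs 7: x=1 → posterior Inverse-Gamma(25/2, 1683/40)
obs 8: x=-6 → posterior Inverse-Gamma(13, 1863/40)
obs 9: x=-7/2 → posterior Inverse-Gamma(27/2, 467/10)
obs 10: x=1/4 → posterior Inverse-Gamma(14, 8317/160)
obs 11: x=2 → posterior Inverse-Gamma(29/2, 10317/160)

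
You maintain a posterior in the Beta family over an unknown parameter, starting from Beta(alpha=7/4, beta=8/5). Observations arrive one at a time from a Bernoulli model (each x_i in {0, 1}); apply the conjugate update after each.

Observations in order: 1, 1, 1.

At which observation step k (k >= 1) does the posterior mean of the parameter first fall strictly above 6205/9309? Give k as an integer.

obs 1: x=1 → posterior Beta(11/4, 8/5)
obs 2: x=1 → posterior Beta(15/4, 8/5)
obs 3: x=1 → posterior Beta(19/4, 8/5)

k = 2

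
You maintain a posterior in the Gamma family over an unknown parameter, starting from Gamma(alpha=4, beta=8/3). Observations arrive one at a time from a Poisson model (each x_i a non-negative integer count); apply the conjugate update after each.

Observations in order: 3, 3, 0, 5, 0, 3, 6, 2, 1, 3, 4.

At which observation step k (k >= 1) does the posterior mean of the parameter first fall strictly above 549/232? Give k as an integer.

obs 1: x=3 → posterior Gamma(7, 11/3)
obs 2: x=3 → posterior Gamma(10, 14/3)
obs 3: x=0 → posterior Gamma(10, 17/3)
obs 4: x=5 → posterior Gamma(15, 20/3)
obs 5: x=0 → posterior Gamma(15, 23/3)
obs 6: x=3 → posterior Gamma(18, 26/3)
obs 7: x=6 → posterior Gamma(24, 29/3)
obs 8: x=2 → posterior Gamma(26, 32/3)
obs 9: x=1 → posterior Gamma(27, 35/3)
obs 10: x=3 → posterior Gamma(30, 38/3)
obs 11: x=4 → posterior Gamma(34, 41/3)

k = 7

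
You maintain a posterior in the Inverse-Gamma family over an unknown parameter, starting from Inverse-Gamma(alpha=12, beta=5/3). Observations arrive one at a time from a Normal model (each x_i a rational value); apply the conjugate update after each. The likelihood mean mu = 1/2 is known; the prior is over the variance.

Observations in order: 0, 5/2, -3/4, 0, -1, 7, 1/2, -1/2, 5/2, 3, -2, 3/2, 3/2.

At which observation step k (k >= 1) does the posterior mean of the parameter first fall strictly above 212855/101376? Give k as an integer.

obs 1: x=0 → posterior Inverse-Gamma(25/2, 43/24)
obs 2: x=5/2 → posterior Inverse-Gamma(13, 91/24)
obs 3: x=-3/4 → posterior Inverse-Gamma(27/2, 439/96)
obs 4: x=0 → posterior Inverse-Gamma(14, 451/96)
obs 5: x=-1 → posterior Inverse-Gamma(29/2, 559/96)
obs 6: x=7 → posterior Inverse-Gamma(15, 2587/96)
obs 7: x=1/2 → posterior Inverse-Gamma(31/2, 2587/96)
obs 8: x=-1/2 → posterior Inverse-Gamma(16, 2635/96)
obs 9: x=5/2 → posterior Inverse-Gamma(33/2, 2827/96)
obs 10: x=3 → posterior Inverse-Gamma(17, 3127/96)
obs 11: x=-2 → posterior Inverse-Gamma(35/2, 3427/96)
obs 12: x=3/2 → posterior Inverse-Gamma(18, 3475/96)
obs 13: x=3/2 → posterior Inverse-Gamma(37/2, 3523/96)

k = 11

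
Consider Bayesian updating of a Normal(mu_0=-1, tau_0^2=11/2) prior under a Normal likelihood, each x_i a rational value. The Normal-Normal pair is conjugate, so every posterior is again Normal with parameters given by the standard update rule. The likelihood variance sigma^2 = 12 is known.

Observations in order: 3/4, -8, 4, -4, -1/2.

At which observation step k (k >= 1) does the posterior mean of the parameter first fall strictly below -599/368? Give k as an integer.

k = 2

obs 1: x=3/4 → posterior Normal(-9/20, 132/35)
obs 2: x=-8 → posterior Normal(-415/184, 66/23)
obs 3: x=4 → posterior Normal(-239/228, 44/19)
obs 4: x=-4 → posterior Normal(-415/272, 33/17)
obs 5: x=-1/2 → posterior Normal(-437/316, 132/79)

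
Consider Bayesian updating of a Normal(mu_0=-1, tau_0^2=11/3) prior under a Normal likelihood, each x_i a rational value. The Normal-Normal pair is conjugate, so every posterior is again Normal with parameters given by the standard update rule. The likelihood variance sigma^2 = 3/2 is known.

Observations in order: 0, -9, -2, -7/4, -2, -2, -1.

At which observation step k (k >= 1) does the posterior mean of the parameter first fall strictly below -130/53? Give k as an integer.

k = 2

obs 1: x=0 → posterior Normal(-9/31, 33/31)
obs 2: x=-9 → posterior Normal(-207/53, 33/53)
obs 3: x=-2 → posterior Normal(-251/75, 11/25)
obs 4: x=-7/4 → posterior Normal(-579/194, 33/97)
obs 5: x=-2 → posterior Normal(-667/238, 33/119)
obs 6: x=-2 → posterior Normal(-755/282, 11/47)
obs 7: x=-1 → posterior Normal(-799/326, 33/163)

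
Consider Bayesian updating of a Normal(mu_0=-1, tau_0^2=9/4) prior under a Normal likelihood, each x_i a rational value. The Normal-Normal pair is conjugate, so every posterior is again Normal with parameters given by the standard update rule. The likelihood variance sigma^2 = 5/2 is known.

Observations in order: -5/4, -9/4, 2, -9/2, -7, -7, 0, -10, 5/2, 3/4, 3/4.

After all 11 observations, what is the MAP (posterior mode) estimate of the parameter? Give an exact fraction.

-244/109

obs 1: x=-5/4 → posterior Normal(-85/76, 45/38)
obs 2: x=-9/4 → posterior Normal(-83/56, 45/56)
obs 3: x=2 → posterior Normal(-47/74, 45/74)
obs 4: x=-9/2 → posterior Normal(-32/23, 45/92)
obs 5: x=-7 → posterior Normal(-127/55, 9/22)
obs 6: x=-7 → posterior Normal(-95/32, 45/128)
obs 7: x=0 → posterior Normal(-190/73, 45/146)
obs 8: x=-10 → posterior Normal(-140/41, 45/164)
obs 9: x=5/2 → posterior Normal(-515/182, 45/182)
obs 10: x=3/4 → posterior Normal(-1003/400, 9/40)
obs 11: x=3/4 → posterior Normal(-244/109, 45/218)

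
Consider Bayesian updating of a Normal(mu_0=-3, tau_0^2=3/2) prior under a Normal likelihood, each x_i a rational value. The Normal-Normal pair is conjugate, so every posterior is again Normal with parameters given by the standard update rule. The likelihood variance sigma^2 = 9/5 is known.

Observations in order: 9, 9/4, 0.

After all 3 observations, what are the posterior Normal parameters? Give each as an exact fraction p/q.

mu_0=51/28, tau_0^2=3/7

obs 1: x=9 → posterior Normal(27/11, 9/11)
obs 2: x=9/4 → posterior Normal(153/64, 9/16)
obs 3: x=0 → posterior Normal(51/28, 3/7)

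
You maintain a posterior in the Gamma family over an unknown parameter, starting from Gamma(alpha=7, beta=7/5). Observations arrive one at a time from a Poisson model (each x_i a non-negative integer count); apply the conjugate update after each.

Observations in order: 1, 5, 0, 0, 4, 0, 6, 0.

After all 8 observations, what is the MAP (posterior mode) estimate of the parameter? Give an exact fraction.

obs 1: x=1 → posterior Gamma(8, 12/5)
obs 2: x=5 → posterior Gamma(13, 17/5)
obs 3: x=0 → posterior Gamma(13, 22/5)
obs 4: x=0 → posterior Gamma(13, 27/5)
obs 5: x=4 → posterior Gamma(17, 32/5)
obs 6: x=0 → posterior Gamma(17, 37/5)
obs 7: x=6 → posterior Gamma(23, 42/5)
obs 8: x=0 → posterior Gamma(23, 47/5)

110/47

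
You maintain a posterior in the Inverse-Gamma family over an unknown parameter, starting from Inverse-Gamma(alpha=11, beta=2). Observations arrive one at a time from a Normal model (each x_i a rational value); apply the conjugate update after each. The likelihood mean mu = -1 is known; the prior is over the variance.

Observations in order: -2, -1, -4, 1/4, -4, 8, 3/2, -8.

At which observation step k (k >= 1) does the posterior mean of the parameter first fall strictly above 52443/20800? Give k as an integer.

obs 1: x=-2 → posterior Inverse-Gamma(23/2, 5/2)
obs 2: x=-1 → posterior Inverse-Gamma(12, 5/2)
obs 3: x=-4 → posterior Inverse-Gamma(25/2, 7)
obs 4: x=1/4 → posterior Inverse-Gamma(13, 249/32)
obs 5: x=-4 → posterior Inverse-Gamma(27/2, 393/32)
obs 6: x=8 → posterior Inverse-Gamma(14, 1689/32)
obs 7: x=3/2 → posterior Inverse-Gamma(29/2, 1789/32)
obs 8: x=-8 → posterior Inverse-Gamma(15, 2573/32)

k = 6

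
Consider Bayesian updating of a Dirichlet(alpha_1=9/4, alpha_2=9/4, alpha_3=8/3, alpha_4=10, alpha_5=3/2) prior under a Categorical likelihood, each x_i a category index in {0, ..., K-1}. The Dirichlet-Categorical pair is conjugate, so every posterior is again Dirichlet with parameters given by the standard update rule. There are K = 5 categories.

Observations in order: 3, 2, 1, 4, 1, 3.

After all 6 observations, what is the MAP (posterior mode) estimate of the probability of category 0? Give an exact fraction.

15/236

obs 1: x=3 → posterior Dirichlet(9/4, 9/4, 8/3, 11, 3/2)
obs 2: x=2 → posterior Dirichlet(9/4, 9/4, 11/3, 11, 3/2)
obs 3: x=1 → posterior Dirichlet(9/4, 13/4, 11/3, 11, 3/2)
obs 4: x=4 → posterior Dirichlet(9/4, 13/4, 11/3, 11, 5/2)
obs 5: x=1 → posterior Dirichlet(9/4, 17/4, 11/3, 11, 5/2)
obs 6: x=3 → posterior Dirichlet(9/4, 17/4, 11/3, 12, 5/2)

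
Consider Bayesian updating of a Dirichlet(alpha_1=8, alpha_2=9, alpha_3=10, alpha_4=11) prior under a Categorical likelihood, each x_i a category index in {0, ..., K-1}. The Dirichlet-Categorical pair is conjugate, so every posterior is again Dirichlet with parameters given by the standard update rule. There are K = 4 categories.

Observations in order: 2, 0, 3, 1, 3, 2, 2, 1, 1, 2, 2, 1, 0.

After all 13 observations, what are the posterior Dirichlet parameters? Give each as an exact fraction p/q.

alpha_1=10, alpha_2=13, alpha_3=15, alpha_4=13

obs 1: x=2 → posterior Dirichlet(8, 9, 11, 11)
obs 2: x=0 → posterior Dirichlet(9, 9, 11, 11)
obs 3: x=3 → posterior Dirichlet(9, 9, 11, 12)
obs 4: x=1 → posterior Dirichlet(9, 10, 11, 12)
obs 5: x=3 → posterior Dirichlet(9, 10, 11, 13)
obs 6: x=2 → posterior Dirichlet(9, 10, 12, 13)
obs 7: x=2 → posterior Dirichlet(9, 10, 13, 13)
obs 8: x=1 → posterior Dirichlet(9, 11, 13, 13)
obs 9: x=1 → posterior Dirichlet(9, 12, 13, 13)
obs 10: x=2 → posterior Dirichlet(9, 12, 14, 13)
obs 11: x=2 → posterior Dirichlet(9, 12, 15, 13)
obs 12: x=1 → posterior Dirichlet(9, 13, 15, 13)
obs 13: x=0 → posterior Dirichlet(10, 13, 15, 13)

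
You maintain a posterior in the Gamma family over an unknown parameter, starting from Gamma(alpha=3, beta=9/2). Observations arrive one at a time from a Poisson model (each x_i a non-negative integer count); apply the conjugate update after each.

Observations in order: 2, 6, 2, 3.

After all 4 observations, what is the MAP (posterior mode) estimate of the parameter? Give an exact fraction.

30/17

obs 1: x=2 → posterior Gamma(5, 11/2)
obs 2: x=6 → posterior Gamma(11, 13/2)
obs 3: x=2 → posterior Gamma(13, 15/2)
obs 4: x=3 → posterior Gamma(16, 17/2)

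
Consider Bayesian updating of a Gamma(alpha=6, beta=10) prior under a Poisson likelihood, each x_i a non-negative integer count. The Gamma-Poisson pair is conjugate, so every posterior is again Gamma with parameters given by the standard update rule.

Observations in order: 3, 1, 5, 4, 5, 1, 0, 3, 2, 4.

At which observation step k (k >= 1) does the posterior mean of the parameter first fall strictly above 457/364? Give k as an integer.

obs 1: x=3 → posterior Gamma(9, 11)
obs 2: x=1 → posterior Gamma(10, 12)
obs 3: x=5 → posterior Gamma(15, 13)
obs 4: x=4 → posterior Gamma(19, 14)
obs 5: x=5 → posterior Gamma(24, 15)
obs 6: x=1 → posterior Gamma(25, 16)
obs 7: x=0 → posterior Gamma(25, 17)
obs 8: x=3 → posterior Gamma(28, 18)
obs 9: x=2 → posterior Gamma(30, 19)
obs 10: x=4 → posterior Gamma(34, 20)

k = 4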